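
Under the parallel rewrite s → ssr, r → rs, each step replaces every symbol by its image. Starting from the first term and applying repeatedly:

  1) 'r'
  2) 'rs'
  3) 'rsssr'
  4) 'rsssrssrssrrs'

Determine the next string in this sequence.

rsssrssrssrrsssrssrrsssrssrrsrsssr

φ(rsssrssrssrrs) expands symbol-by-symbol to rs ssr ssr ssr rs ssr ssr rs ssr ssr rs rs ssr; joining the 13 pieces gives the next term.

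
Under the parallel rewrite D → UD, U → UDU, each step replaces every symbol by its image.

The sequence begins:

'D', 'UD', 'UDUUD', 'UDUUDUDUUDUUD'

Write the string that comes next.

φ(UDUUDUDUUDUUD) expands symbol-by-symbol to UDU UD UDU UDU UD UDU UD UDU UDU UD UDU UDU UD; joining the 13 pieces gives the next term.

UDUUDUDUUDUUDUDUUDUDUUDUUDUDUUDUUD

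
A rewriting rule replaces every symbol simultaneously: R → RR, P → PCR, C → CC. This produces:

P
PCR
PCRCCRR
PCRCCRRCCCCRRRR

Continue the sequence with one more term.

Replace each of the 15 characters of PCRCCRRCCCCRRRR in place — PCR CC RR CC CC RR RR CC CC CC CC RR RR RR RR — and concatenate.

PCRCCRRCCCCRRRRCCCCCCCCRRRRRRRR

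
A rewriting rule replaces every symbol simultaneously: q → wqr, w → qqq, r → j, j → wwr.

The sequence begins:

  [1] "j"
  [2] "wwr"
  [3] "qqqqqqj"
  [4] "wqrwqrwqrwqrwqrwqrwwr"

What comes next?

qqqwqrjqqqwqrjqqqwqrjqqqwqrjqqqwqrjqqqwqrjqqqqqqj

Applying the rule to each of the 21 symbols of wqrwqrwqrwqrwqrwqrwwr gives the pieces qqq wqr j qqq wqr j qqq wqr j qqq wqr j qqq wqr j qqq wqr j qqq qqq j, which concatenate to the answer.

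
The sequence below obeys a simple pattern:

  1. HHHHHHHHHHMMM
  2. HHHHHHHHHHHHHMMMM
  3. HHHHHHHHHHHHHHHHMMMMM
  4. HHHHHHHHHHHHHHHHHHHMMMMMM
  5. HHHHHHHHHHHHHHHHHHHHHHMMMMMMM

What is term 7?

Each string has the form H^{3n+1} M^{n}, where the shown terms are n = 3, 4, 5, 6, 7.
Setting n = 9 gives 28, 9 characters in each block.

HHHHHHHHHHHHHHHHHHHHHHHHHHHHMMMMMMMMM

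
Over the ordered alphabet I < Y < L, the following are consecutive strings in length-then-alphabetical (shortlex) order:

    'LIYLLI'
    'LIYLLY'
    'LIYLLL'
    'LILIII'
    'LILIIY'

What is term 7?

Continuing the enumeration 2 steps past LILIIY: LILIIY → LILIIL → (answer).

LILIYI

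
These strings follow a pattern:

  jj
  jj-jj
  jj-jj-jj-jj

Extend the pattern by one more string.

s(k+1) = s(k)·-·s(k) — each term doubles the last with '-' between the halves.
One more doubling of jj-jj-jj-jj gives the answer.

jj-jj-jj-jj-jj-jj-jj-jj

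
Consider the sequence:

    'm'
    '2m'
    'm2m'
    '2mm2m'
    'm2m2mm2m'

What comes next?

From term 3 onward, concatenate the second-to-last term with the last: m·2m = m2m, 2m·m2m = 2mm2m, …
Continuing: 2mm2m · m2m2mm2m gives term 6.

2mm2mm2m2mm2m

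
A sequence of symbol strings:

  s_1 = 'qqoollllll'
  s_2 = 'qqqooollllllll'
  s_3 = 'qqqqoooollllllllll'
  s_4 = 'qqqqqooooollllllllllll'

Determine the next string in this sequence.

qqqqqqoooooollllllllllllll

Each string has the form q^{n-1} o^{n-1} l^{2n}, where the shown terms are n = 3, 4, 5, 6.
Setting n = 7 gives 6, 6, 14 characters in each block.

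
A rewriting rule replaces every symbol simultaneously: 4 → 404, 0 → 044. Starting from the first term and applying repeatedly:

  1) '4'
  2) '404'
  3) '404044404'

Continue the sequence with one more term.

404044404044404404404044404

Apply φ to 404044404 symbol by symbol: 4→404, 0→044, 4→404, 0→044, 4→404, 4→404, 4→404, 0→044, 4→404; joined: 404 044 404 044 404 404 404 044 404.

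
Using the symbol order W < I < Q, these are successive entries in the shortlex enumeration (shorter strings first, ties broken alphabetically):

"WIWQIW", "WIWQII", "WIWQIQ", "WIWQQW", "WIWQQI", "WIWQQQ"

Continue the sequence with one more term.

Find the rightmost character of WIWQQQ below Q, bump it to the next letter, and reset everything to its right to W.

WIIWWW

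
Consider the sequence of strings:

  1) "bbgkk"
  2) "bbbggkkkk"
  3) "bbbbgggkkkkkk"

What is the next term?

bbbbbggggkkkkkkkk

Each string has the form b^{n+1} g^{n} k^{2n} (n = 1, 2, …).
Setting n = 4 gives 5, 4, 8 characters in each block.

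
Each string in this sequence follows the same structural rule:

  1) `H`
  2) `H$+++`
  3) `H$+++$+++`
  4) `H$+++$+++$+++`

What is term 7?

H$+++$+++$+++$+++$+++$+++

Every step adds $+++ to the end: s(k+1) = s(k)·$+++.
From H$+++$+++$+++, 3 further steps: H$+++$+++$+++ → H$+++$+++$+++$+++ → H$+++$+++$+++$+++$+++ → (answer).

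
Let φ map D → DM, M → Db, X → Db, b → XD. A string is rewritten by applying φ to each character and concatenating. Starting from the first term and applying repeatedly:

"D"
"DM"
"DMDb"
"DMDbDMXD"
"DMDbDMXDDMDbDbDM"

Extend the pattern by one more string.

DMDbDMXDDMDbDbDMDMDbDMXDDMXDDMDb

Applying the rule to each of the 16 symbols of DMDbDMXDDMDbDbDM gives the pieces DM Db DM XD DM Db Db DM DM Db DM XD DM XD DM Db, which concatenate to the answer.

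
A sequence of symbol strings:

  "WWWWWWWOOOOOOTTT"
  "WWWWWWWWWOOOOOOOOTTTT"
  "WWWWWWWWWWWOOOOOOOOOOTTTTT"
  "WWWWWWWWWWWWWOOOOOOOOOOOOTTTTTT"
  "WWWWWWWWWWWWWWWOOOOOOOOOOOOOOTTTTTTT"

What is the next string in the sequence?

The n-th term is 2n+3 W's then 2n+2 O's then n+1 T's, where the shown terms are n = 2, 3, 4, 5, 6.
At n = 7 the blocks have lengths 17, 16, 8.

WWWWWWWWWWWWWWWWWOOOOOOOOOOOOOOOOTTTTTTTT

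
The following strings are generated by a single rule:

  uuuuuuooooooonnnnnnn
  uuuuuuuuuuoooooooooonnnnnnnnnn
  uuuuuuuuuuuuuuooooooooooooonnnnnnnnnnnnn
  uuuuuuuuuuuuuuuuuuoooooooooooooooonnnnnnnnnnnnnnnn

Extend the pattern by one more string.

Each string has the form u^{4n-2} o^{3n+1} n^{3n+1}, where the shown terms are n = 2, 3, 4, 5.
At n = 6 the blocks have lengths 22, 19, 19.

uuuuuuuuuuuuuuuuuuuuuuooooooooooooooooooonnnnnnnnnnnnnnnnnnn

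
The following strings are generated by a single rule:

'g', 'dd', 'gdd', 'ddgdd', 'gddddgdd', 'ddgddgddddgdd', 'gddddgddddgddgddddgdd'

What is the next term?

From term 3 onward, concatenate the second-to-last term with the last: g·dd = gdd, dd·gdd = ddgdd, …
So term 8 is ddgddgddddgdd·gddddgddddgddgddddgdd.

ddgddgddddgddgddddgddddgddgddddgdd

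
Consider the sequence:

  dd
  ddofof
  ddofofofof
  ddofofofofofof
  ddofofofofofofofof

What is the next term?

The strings grow by a fixed suffix ofof each time.
One more step from ddofofofofofofofof gives the answer.

ddofofofofofofofofofof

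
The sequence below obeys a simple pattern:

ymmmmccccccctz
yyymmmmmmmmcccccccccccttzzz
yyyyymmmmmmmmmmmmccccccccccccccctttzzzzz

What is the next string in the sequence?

The n-th term is 2n-1 y's then 4n m's then 4n+3 c's then n t's then 2n-1 z's (n = 1, 2, …).
For the next term, n = 4, so the run lengths are 7, 16, 19, 4, 7.

yyyyyyymmmmmmmmmmmmmmmmcccccccccccccccccccttttzzzzzzz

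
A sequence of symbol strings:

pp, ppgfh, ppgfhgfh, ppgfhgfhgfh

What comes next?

Every step adds gfh to the end: s(k+1) = s(k)·gfh.
So the next term is ppgfhgfhgfh·gfh.

ppgfhgfhgfhgfh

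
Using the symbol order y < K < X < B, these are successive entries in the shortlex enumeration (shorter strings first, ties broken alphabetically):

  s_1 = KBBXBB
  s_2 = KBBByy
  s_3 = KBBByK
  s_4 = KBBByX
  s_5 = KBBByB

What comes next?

KBBBKy

Treat KBBByB as a base-4 numeral over the given alphabet and add one, carrying through any trailing B's.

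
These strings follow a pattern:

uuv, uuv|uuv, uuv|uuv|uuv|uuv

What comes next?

uuv|uuv|uuv|uuv|uuv|uuv|uuv|uuv

Each string is two copies of the previous one joined by '|'.
So the next term is two copies of uuv|uuv|uuv|uuv with '|' between the halves.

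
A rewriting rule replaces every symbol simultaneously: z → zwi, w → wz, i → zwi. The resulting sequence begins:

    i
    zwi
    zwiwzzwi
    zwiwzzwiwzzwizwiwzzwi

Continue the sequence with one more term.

zwiwzzwiwzzwizwiwzzwiwzzwizwiwzzwizwiwzzwiwzzwizwiwzzwi

Replace each of the 21 characters of zwiwzzwiwzzwizwiwzzwi in place — zwi wz zwi wz zwi zwi wz zwi wz zwi zwi wz zwi zwi wz zwi wz zwi zwi wz zwi — and concatenate.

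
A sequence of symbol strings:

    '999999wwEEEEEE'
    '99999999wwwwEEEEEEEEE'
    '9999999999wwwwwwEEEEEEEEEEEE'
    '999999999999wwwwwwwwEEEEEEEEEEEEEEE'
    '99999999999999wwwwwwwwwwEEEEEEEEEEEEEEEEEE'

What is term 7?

The n-th term is 2n+2 9's then 2n-2 w's then 3n E's, where the shown terms are n = 2, 3, 4, 5, 6.
At n = 8 the blocks have lengths 18, 14, 24.

999999999999999999wwwwwwwwwwwwwwEEEEEEEEEEEEEEEEEEEEEEEE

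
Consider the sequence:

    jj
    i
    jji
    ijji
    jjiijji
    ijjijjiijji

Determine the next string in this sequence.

jjiijjiijjijjiijji

From term 3 onward, concatenate the second-to-last term with the last: jj·i = jji, i·jji = ijji, …
The next term joins jjiijji and ijjijjiijji.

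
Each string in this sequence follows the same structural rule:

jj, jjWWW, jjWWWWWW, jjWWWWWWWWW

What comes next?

Every step adds WWW to the end: s(k+1) = s(k)·WWW.
Applying this once more to jjWWWWWWWWW:

jjWWWWWWWWWWWW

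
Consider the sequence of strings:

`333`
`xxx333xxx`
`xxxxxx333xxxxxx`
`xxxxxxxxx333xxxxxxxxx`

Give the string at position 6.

Each term wraps the previous one in xxx on the left and xxx on the right.
From xxxxxxxxx333xxxxxxxxx, 2 further steps: xxxxxxxxx333xxxxxxxxx → xxxxxxxxxxxx333xxxxxxxxxxxx → (answer).

xxxxxxxxxxxxxxx333xxxxxxxxxxxxxxx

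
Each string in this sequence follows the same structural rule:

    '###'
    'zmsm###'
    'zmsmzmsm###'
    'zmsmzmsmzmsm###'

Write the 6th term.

Each term is the previous one with zmsm prepended.
From zmsmzmsmzmsm###, 2 further steps: zmsmzmsmzmsm### → zmsmzmsmzmsmzmsm### → (answer).

zmsmzmsmzmsmzmsmzmsm###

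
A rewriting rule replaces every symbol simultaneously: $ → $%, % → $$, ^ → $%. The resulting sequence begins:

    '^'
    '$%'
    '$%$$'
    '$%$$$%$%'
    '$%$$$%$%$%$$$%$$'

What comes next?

φ($%$$$%$%$%$$$%$$) expands symbol-by-symbol to $% $$ $% $% $% $$ $% $$ $% $$ $% $% $% $$ $% $%; joining the 16 pieces gives the next term.

$%$$$%$%$%$$$%$$$%$$$%$%$%$$$%$%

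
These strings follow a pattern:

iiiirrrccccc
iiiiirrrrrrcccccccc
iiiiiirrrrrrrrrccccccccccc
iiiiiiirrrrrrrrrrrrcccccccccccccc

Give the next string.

Reading off run lengths: i runs 4, 5, 6, 7; r runs 3, 6, 9, 12; c runs 5, 8, 11, 14 — each is linear in n (n = 1, 2, …).
Setting n = 5 gives 8, 15, 17 characters in each block.

iiiiiiiirrrrrrrrrrrrrrrccccccccccccccccc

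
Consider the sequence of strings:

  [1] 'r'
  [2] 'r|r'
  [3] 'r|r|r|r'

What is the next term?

r|r|r|r|r|r|r|r

s(k+1) = s(k)·|·s(k) — each term doubles the last with '|' between the halves.
One more doubling of r|r|r|r gives the answer.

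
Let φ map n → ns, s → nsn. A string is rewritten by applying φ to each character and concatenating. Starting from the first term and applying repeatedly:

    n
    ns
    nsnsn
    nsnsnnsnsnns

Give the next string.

Expanding nsnsnnsnsnns: n→ns, s→nsn, n→ns, s→nsn, n→ns, n→ns, s→nsn, n→ns, s→nsn, n→ns, n→ns, s→nsn. Concatenated: ns nsn ns nsn ns ns nsn ns nsn ns ns nsn.

nsnsnnsnsnnsnsnsnnsnsnnsnsnsn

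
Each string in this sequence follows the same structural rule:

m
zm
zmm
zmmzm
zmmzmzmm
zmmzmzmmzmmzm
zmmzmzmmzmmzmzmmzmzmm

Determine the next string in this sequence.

zmmzmzmmzmmzmzmmzmzmmzmmzmzmmzmmzm

Each term (from the third on) is the previous term followed by the one before it: term 3 = zm·m = zmm.
Continuing: zmmzmzmmzmmzmzmmzmzmm · zmmzmzmmzmmzm gives term 8.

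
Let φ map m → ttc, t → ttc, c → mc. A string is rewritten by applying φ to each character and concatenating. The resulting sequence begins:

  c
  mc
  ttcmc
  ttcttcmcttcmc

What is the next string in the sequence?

Rewriting the 13 symbols of ttcttcmcttcmc one by one yields ttc ttc mc ttc ttc mc ttc mc ttc ttc mc ttc mc; concatenated:

ttcttcmcttcttcmcttcmcttcttcmcttcmc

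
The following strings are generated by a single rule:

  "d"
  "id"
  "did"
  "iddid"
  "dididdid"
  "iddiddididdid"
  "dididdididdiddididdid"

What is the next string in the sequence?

iddiddididdiddididdididdiddididdid

Each term (from the third on) is the two preceding terms concatenated in order: term 3 = d·id = did.
The next term joins iddiddididdid and dididdididdiddididdid.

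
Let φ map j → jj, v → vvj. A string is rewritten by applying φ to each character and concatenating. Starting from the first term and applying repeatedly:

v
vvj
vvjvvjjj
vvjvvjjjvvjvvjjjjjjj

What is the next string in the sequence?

vvjvvjjjvvjvvjjjjjjjvvjvvjjjvvjvvjjjjjjjjjjjjjjj

φ(vvjvvjjjvvjvvjjjjjjj) expands symbol-by-symbol to vvj vvj jj vvj vvj jj jj jj vvj vvj jj vvj vvj jj jj jj jj jj jj jj; joining the 20 pieces gives the next term.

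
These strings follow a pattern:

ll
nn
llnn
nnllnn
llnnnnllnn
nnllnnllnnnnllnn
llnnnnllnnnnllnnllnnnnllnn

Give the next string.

nnllnnllnnnnllnnllnnnnllnnnnllnnllnnnnllnn

Each term (from the third on) is the two preceding terms concatenated in order: term 3 = ll·nn = llnn.
Continuing: nnllnnllnnnnllnn · llnnnnllnnnnllnnllnnnnllnn gives term 8.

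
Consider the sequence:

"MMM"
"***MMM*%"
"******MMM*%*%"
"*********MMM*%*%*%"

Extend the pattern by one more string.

************MMM*%*%*%*%

s(k+1) = ***·s(k)·*%, so each term gains *** as a prefix and *% as a suffix.
So the next term is ***·*********MMM*%*%*%·*%.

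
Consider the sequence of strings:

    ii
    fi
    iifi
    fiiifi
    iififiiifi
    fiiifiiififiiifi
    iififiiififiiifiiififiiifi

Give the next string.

fiiifiiififiiifiiififiiififiiifiiififiiifi

Each term (from the third on) is the two preceding terms concatenated in order: term 3 = ii·fi = iifi.
So term 8 is fiiifiiififiiifi·iififiiififiiifiiififiiifi.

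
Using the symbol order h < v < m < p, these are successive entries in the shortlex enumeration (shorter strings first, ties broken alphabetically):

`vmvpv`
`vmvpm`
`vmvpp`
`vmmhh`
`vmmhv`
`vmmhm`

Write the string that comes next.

Find the rightmost character of vmmhm below p, bump it to the next letter, and reset everything to its right to h.

vmmhp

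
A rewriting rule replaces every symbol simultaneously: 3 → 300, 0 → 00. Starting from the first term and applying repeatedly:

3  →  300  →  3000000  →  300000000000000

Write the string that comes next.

3000000000000000000000000000000

φ(300000000000000) expands symbol-by-symbol to 300 00 00 00 00 00 00 00 00 00 00 00 00 00 00; joining the 15 pieces gives the next term.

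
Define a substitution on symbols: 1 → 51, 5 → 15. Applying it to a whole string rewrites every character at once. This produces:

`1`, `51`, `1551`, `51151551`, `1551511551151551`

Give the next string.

51151551155151151551511551151551

Replace each of the 16 characters of 1551511551151551 in place — 51 15 15 51 15 51 51 15 15 51 51 15 51 15 15 51 — and concatenate.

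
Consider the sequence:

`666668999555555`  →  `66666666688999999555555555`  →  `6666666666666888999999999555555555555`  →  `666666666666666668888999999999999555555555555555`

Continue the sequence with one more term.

66666666666666666666688888999999999999999555555555555555555

Each string has the form 6^{4n+1} 8^{n} 9^{3n} 5^{3n+3} (n = 1, 2, …).
Setting n = 5 gives 21, 5, 15, 18 characters in each block.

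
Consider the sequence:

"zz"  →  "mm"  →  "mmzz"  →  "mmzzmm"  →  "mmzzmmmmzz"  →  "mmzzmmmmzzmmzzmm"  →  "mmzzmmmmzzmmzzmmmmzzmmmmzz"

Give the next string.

From term 3 onward, concatenate the last term with the second-to-last: mm·zz = mmzz, mmzz·mm = mmzzmm, …
So term 8 is mmzzmmmmzzmmzzmmmmzzmmmmzz·mmzzmmmmzzmmzzmm.

mmzzmmmmzzmmzzmmmmzzmmmmzzmmzzmmmmzzmmzzmm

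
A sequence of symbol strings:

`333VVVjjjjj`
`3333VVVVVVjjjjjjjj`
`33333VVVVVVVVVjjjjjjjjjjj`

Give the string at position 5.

3333333VVVVVVVVVVVVVVVjjjjjjjjjjjjjjjjj

Reading off run lengths: 3 runs 3, 4, 5; V runs 3, 6, 9; j runs 5, 8, 11 — each is linear in n (n = 1, 2, …).
For term 5, n = 5, so the run lengths are 7, 15, 17.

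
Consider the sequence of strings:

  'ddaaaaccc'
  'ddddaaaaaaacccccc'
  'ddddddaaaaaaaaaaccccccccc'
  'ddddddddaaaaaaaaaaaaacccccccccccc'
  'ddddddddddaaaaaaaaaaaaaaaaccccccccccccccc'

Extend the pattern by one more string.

The n-th term is 2n d's then 3n+1 a's then 3n c's (n = 1, 2, …).
For the next term, n = 6, so the run lengths are 12, 19, 18.

ddddddddddddaaaaaaaaaaaaaaaaaaacccccccccccccccccc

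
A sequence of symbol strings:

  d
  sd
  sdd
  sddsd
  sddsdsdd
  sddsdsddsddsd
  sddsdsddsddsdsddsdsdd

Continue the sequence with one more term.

This is a Fibonacci-style word recurrence s(k) = s(k−1)·s(k−2): e.g. sd·d = sdd.
The next term joins sddsdsddsddsdsddsdsdd and sddsdsddsddsd.

sddsdsddsddsdsddsdsddsddsdsddsddsd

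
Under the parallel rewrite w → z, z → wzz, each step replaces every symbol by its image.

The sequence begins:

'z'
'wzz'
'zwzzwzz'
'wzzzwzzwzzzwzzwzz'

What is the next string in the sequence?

zwzzwzzwzzzwzzwzzzwzzwzzwzzzwzzwzzzwzzwzz

Replace each of the 17 characters of wzzzwzzwzzzwzzwzz in place — z wzz wzz wzz z wzz wzz z wzz wzz wzz z wzz wzz z wzz wzz — and concatenate.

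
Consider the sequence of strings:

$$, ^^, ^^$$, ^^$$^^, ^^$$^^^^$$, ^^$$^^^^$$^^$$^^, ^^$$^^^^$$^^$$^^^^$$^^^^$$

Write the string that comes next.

This is a Fibonacci-style word recurrence s(k) = s(k−1)·s(k−2): e.g. ^^·$$ = ^^$$.
The next term joins ^^$$^^^^$$^^$$^^^^$$^^^^$$ and ^^$$^^^^$$^^$$^^.

^^$$^^^^$$^^$$^^^^$$^^^^$$^^$$^^^^$$^^$$^^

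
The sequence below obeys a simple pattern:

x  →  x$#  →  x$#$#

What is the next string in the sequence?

The strings grow by a fixed suffix $# each time.
Applying this once more to x$#$#:

x$#$#$#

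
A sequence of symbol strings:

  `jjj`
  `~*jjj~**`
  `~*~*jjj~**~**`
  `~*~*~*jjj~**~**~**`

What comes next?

~*~*~*~*jjj~**~**~**~**

Each term wraps the previous one in ~* on the left and ~** on the right.
One more step from ~*~*~*jjj~**~**~** gives the answer.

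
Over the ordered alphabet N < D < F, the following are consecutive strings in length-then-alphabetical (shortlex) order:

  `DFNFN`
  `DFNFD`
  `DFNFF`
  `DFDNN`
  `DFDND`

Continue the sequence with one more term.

DFDNF

Find the rightmost character of DFDND below F, bump it to the next letter, and reset everything to its right to N.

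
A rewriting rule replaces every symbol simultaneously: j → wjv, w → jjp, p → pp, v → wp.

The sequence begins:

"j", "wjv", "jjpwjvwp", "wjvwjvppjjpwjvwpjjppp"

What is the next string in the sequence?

jjpwjvwpjjpwjvwpppppwjvwjvppjjpwjvwpjjpppwjvwjvpppppp

φ(wjvwjvppjjpwjvwpjjppp) expands symbol-by-symbol to jjp wjv wp jjp wjv wp pp pp wjv wjv pp jjp wjv wp jjp pp wjv wjv pp pp pp; joining the 21 pieces gives the next term.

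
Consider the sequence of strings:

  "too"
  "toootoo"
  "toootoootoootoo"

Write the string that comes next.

toootoootoootoootoootoootoootoo

s(k+1) = s(k)·o·s(k) — each term doubles the last with 'o' between the halves.
One more doubling of toootoootoootoo gives the answer.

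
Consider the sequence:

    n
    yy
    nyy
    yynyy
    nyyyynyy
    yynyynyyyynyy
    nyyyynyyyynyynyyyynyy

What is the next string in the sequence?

yynyynyyyynyynyyyynyyyynyynyyyynyy

From term 3 onward, concatenate the second-to-last term with the last: n·yy = nyy, yy·nyy = yynyy, …
Continuing: yynyynyyyynyy · nyyyynyyyynyynyyyynyy gives term 8.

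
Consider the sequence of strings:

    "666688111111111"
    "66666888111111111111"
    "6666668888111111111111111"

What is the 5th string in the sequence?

66666666888888111111111111111111111

The n-th term is n+1 6's then n-1 8's then 3n 1's, where the shown terms are n = 3, 4, 5.
At n = 7 the blocks have lengths 8, 6, 21.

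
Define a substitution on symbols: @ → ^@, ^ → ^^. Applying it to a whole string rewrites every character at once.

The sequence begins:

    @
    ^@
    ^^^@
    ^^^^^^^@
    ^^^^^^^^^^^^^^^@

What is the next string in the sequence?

^^^^^^^^^^^^^^^^^^^^^^^^^^^^^^^@

Applying the rule to each of the 16 symbols of ^^^^^^^^^^^^^^^@ gives the pieces ^^ ^^ ^^ ^^ ^^ ^^ ^^ ^^ ^^ ^^ ^^ ^^ ^^ ^^ ^^ ^@, which concatenate to the answer.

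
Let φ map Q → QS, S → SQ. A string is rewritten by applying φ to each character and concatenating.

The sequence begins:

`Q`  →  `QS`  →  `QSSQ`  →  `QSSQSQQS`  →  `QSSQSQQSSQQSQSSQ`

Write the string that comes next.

φ(QSSQSQQSSQQSQSSQ) expands symbol-by-symbol to QS SQ SQ QS SQ QS QS SQ SQ QS QS SQ QS SQ SQ QS; joining the 16 pieces gives the next term.

QSSQSQQSSQQSQSSQSQQSQSSQQSSQSQQS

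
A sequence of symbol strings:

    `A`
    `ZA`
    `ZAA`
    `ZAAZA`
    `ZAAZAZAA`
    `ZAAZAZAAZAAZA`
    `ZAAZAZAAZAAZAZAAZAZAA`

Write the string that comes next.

This is a Fibonacci-style word recurrence s(k) = s(k−1)·s(k−2): e.g. ZA·A = ZAA.
Continuing: ZAAZAZAAZAAZAZAAZAZAA · ZAAZAZAAZAAZA gives term 8.

ZAAZAZAAZAAZAZAAZAZAAZAAZAZAAZAAZA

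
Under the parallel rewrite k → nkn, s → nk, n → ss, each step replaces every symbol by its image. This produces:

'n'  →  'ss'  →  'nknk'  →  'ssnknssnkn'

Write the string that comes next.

Apply φ to ssnknssnkn symbol by symbol: s→nk, s→nk, n→ss, k→nkn, n→ss, s→nk, s→nk, n→ss, k→nkn, n→ss; joined: nk nk ss nkn ss nk nk ss nkn ss.

nknkssnknssnknkssnknss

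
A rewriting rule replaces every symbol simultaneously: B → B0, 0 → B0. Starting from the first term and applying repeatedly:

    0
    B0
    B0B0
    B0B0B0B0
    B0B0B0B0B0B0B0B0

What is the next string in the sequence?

Applying the rule to each of the 16 symbols of B0B0B0B0B0B0B0B0 gives the pieces B0 B0 B0 B0 B0 B0 B0 B0 B0 B0 B0 B0 B0 B0 B0 B0, which concatenate to the answer.

B0B0B0B0B0B0B0B0B0B0B0B0B0B0B0B0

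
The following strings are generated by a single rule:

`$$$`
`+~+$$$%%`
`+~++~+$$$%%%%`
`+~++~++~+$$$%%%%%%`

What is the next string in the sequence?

+~++~++~++~+$$$%%%%%%%%

Every step adds +~+ to the front and %% to the end of the previous string.
So the next term is +~+·+~++~++~+$$$%%%%%%·%%.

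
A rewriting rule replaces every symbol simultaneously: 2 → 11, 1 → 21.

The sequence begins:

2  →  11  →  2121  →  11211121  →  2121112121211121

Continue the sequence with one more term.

Applying the rule to each of the 16 symbols of 2121112121211121 gives the pieces 11 21 11 21 21 21 11 21 11 21 11 21 21 21 11 21, which concatenate to the answer.

11211121212111211121112121211121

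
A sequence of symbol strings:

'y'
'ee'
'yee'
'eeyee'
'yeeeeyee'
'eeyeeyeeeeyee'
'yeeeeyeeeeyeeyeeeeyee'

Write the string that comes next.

From term 3 onward, concatenate the second-to-last term with the last: y·ee = yee, ee·yee = eeyee, …
Continuing: eeyeeyeeeeyee · yeeeeyeeeeyeeyeeeeyee gives term 8.

eeyeeyeeeeyeeyeeeeyeeeeyeeyeeeeyee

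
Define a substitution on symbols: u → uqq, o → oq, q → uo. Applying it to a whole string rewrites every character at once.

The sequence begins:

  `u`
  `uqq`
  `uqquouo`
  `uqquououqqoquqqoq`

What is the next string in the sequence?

φ(uqquououqqoquqqoq) expands symbol-by-symbol to uqq uo uo uqq oq uqq oq uqq uo uo oq uo uqq uo uo oq uo; joining the 17 pieces gives the next term.

uqquououqqoquqqoquqquouooquouqquouooquo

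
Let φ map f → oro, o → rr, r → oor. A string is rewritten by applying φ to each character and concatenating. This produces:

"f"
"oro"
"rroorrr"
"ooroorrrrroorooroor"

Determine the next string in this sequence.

Rewriting the 19 symbols of ooroorrrrroorooroor one by one yields rr rr oor rr rr oor oor oor oor oor rr rr oor rr rr oor rr rr oor; concatenated:

rrrroorrrrroorooroorooroorrrrroorrrrroorrrrroor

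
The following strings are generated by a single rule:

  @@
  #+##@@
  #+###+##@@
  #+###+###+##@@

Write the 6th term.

Every step adds #+## at the front: s(k+1) = #+##·s(k).
From #+###+###+##@@, 2 further steps: #+###+###+##@@ → #+###+###+###+##@@ → (answer).

#+###+###+###+###+##@@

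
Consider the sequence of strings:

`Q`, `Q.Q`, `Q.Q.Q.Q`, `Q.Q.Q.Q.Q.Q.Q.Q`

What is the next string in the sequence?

Each string is two copies of the previous one joined by '.'.
Doubling Q.Q.Q.Q.Q.Q.Q.Q with '.' between the halves:

Q.Q.Q.Q.Q.Q.Q.Q.Q.Q.Q.Q.Q.Q.Q.Q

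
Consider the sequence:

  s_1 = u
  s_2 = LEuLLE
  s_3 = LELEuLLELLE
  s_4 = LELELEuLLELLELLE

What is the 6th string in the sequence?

Every step adds LE to the front and LLE to the end of the previous string.
From LELELEuLLELLELLE, 2 further steps: LELELEuLLELLELLE → LELELELEuLLELLELLELLE → (answer).

LELELELELEuLLELLELLELLELLE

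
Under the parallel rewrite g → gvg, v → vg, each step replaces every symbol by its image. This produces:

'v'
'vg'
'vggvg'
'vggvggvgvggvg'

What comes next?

Replace each of the 13 characters of vggvggvgvggvg in place — vg gvg gvg vg gvg gvg vg gvg vg gvg gvg vg gvg — and concatenate.

vggvggvgvggvggvgvggvgvggvggvgvggvg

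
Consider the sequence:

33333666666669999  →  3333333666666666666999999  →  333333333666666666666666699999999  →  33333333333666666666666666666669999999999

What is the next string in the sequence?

3333333333333666666666666666666666666999999999999

Reading off run lengths: 3 runs 5, 7, 9, 11; 6 runs 8, 12, 16, 20; 9 runs 4, 6, 8, 10 — each is linear in n, where the shown terms are n = 2, 3, 4, 5.
For the next term, n = 6, so the run lengths are 13, 24, 12.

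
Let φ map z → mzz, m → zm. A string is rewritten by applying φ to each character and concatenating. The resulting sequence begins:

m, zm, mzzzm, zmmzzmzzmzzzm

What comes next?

mzzzmzmmzzmzzzmmzzmzzzmmzzmzzmzzzm

φ(zmmzzmzzmzzzm) expands symbol-by-symbol to mzz zm zm mzz mzz zm mzz mzz zm mzz mzz mzz zm; joining the 13 pieces gives the next term.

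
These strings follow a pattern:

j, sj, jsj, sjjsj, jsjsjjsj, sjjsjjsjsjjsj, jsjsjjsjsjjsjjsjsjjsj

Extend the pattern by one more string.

sjjsjjsjsjjsjjsjsjjsjsjjsjjsjsjjsj

This is a Fibonacci-style word recurrence s(k) = s(k−2)·s(k−1): e.g. j·sj = jsj.
Continuing: sjjsjjsjsjjsj · jsjsjjsjsjjsjjsjsjjsj gives term 8.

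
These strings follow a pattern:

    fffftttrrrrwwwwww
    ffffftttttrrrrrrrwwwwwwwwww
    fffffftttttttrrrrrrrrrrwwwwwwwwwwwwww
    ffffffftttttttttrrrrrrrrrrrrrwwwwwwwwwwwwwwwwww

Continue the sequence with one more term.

fffffffftttttttttttrrrrrrrrrrrrrrrrwwwwwwwwwwwwwwwwwwwwww

Term n consists of n+2 f's, followed by 2n-1 t's, followed by 3n-2 r's, followed by 4n-2 w's, where the shown terms are n = 2, 3, 4, 5.
Setting n = 6 gives 8, 11, 16, 22 characters in each block.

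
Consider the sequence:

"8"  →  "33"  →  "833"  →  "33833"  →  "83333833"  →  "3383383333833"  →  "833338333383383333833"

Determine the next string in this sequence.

Each term (from the third on) is the two preceding terms concatenated in order: term 3 = 8·33 = 833.
Continuing: 3383383333833 · 833338333383383333833 gives term 8.

3383383333833833338333383383333833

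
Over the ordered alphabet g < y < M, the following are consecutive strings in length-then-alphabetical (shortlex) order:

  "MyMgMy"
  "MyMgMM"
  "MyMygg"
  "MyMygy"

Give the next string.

MyMygM

The successor of MyMygy increments the rightmost position that isn't already M and resets every position after it to g.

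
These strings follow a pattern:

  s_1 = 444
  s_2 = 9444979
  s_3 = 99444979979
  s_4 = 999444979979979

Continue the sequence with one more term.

9999444979979979979

Each term wraps the previous one in 9 on the left and 979 on the right.
One more step from 999444979979979 gives the answer.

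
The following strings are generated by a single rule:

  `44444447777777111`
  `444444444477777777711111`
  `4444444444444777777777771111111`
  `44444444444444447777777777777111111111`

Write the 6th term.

4444444444444444444444777777777777777771111111111111

Reading off run lengths: 4 runs 7, 10, 13, 16; 7 runs 7, 9, 11, 13; 1 runs 3, 5, 7, 9 — each is linear in n, where the shown terms are n = 2, 3, 4, 5.
Setting n = 7 gives 22, 17, 13 characters in each block.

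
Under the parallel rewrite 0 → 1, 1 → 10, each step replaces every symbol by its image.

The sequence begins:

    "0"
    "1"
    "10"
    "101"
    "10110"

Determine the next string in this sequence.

10110101

Expanding 10110: 1→10, 0→1, 1→10, 1→10, 0→1. Concatenated: 10 1 10 10 1.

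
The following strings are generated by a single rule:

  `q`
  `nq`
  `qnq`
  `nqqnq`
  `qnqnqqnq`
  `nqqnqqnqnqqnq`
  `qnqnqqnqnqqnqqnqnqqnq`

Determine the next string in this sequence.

nqqnqqnqnqqnqqnqnqqnqnqqnqqnqnqqnq

This is a Fibonacci-style word recurrence s(k) = s(k−2)·s(k−1): e.g. q·nq = qnq.
The next term joins nqqnqqnqnqqnq and qnqnqqnqnqqnqqnqnqqnq.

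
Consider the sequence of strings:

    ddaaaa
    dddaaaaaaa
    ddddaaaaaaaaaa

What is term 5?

ddddddaaaaaaaaaaaaaaaa

Term n consists of n+1 d's, followed by 3n+1 a's (n = 1, 2, …).
Setting n = 5 gives 6, 16 characters in each block.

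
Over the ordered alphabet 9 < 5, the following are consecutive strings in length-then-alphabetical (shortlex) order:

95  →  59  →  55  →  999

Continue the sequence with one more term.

995

Treat 999 as a base-2 numeral over the given alphabet and add one, carrying through any trailing 5's.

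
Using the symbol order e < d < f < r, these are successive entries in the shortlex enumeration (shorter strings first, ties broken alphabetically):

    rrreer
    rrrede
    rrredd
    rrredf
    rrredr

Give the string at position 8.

Continuing the enumeration 3 steps past rrredr: rrredr → rrrefe → rrrefd → (answer).

rrreff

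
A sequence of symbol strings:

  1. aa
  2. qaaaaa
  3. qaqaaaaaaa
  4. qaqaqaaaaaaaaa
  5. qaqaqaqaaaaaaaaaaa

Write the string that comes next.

qaqaqaqaqaaaaaaaaaaaaa

Every step adds qa to the front and aa to the end of the previous string.
So the next term is qa·qaqaqaqaaaaaaaaaaa·aa.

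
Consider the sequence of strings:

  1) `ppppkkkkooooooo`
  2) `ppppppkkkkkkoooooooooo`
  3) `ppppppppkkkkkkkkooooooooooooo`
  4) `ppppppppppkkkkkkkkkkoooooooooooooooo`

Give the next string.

Term n consists of 2n p's, followed by 2n k's, followed by 3n+1 o's, where the shown terms are n = 2, 3, 4, 5.
Setting n = 6 gives 12, 12, 19 characters in each block.

ppppppppppppkkkkkkkkkkkkooooooooooooooooooo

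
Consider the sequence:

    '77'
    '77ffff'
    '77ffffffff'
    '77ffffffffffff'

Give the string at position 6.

77ffffffffffffffffffff

The strings grow by a fixed suffix ffff each time.
From 77ffffffffffff, 2 further steps: 77ffffffffffff → 77ffffffffffffffff → (answer).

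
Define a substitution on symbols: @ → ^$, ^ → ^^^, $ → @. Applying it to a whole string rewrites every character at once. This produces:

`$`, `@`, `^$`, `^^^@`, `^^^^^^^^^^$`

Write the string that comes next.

Apply φ to ^^^^^^^^^^$ symbol by symbol: ^→^^^, ^→^^^, ^→^^^, ^→^^^, ^→^^^, ^→^^^, ^→^^^, ^→^^^, ^→^^^, ^→^^^, $→@; joined: ^^^ ^^^ ^^^ ^^^ ^^^ ^^^ ^^^ ^^^ ^^^ ^^^ @.

^^^^^^^^^^^^^^^^^^^^^^^^^^^^^^@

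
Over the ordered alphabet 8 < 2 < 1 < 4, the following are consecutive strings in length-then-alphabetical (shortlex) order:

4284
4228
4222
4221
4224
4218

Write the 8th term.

4211

Stepping forward 2 times from 4218: 4218 → 4212, then the target.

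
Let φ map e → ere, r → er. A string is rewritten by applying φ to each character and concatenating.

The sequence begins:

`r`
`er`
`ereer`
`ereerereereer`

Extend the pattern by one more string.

Rewriting the 13 symbols of ereerereereer one by one yields ere er ere ere er ere er ere ere er ere ere er; concatenated:

ereerereereerereerereereerereereer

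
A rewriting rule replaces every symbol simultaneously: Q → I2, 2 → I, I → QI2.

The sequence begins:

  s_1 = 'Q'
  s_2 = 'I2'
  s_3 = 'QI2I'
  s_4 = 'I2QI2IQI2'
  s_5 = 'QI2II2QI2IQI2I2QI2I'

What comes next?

I2QI2IQI2QI2II2QI2IQI2I2QI2IQI2II2QI2IQI2

Replace each of the 19 characters of QI2II2QI2IQI2I2QI2I in place — I2 QI2 I QI2 QI2 I I2 QI2 I QI2 I2 QI2 I QI2 I I2 QI2 I QI2 — and concatenate.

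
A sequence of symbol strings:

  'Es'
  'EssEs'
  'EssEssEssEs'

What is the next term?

Each string is two copies of the previous one joined by 's'.
Doubling EssEssEssEs with 's' between the halves:

EssEssEssEssEssEssEssEs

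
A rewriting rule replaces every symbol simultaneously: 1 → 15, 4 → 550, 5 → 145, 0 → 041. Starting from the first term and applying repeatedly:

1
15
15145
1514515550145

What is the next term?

Replace each of the 13 characters of 1514515550145 in place — 15 145 15 550 145 15 145 145 145 041 15 550 145 — and concatenate.

15145155501451514514514504115550145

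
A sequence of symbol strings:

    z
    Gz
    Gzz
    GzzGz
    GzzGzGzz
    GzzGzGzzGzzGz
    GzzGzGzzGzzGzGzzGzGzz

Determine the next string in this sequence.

From term 3 onward, concatenate the last term with the second-to-last: Gz·z = Gzz, Gzz·Gz = GzzGz, …
The next term joins GzzGzGzzGzzGzGzzGzGzz and GzzGzGzzGzzGz.

GzzGzGzzGzzGzGzzGzGzzGzzGzGzzGzzGz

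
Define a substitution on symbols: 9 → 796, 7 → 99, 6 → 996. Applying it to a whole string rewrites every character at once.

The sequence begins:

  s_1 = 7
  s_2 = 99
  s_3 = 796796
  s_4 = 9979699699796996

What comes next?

φ(9979699699796996) expands symbol-by-symbol to 796 796 99 796 996 796 796 996 796 796 99 796 996 796 796 996; joining the 16 pieces gives the next term.

7967969979699679679699679679699796996796796996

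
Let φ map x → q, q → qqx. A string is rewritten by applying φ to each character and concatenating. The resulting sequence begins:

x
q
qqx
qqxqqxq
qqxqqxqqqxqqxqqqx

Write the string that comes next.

qqxqqxqqqxqqxqqqxqqxqqxqqqxqqxqqqxqqxqqxq

φ(qqxqqxqqqxqqxqqqx) expands symbol-by-symbol to qqx qqx q qqx qqx q qqx qqx qqx q qqx qqx q qqx qqx qqx q; joining the 17 pieces gives the next term.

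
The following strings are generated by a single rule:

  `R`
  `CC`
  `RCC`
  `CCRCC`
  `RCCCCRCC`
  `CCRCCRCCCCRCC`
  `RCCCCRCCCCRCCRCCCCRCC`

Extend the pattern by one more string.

This is a Fibonacci-style word recurrence s(k) = s(k−2)·s(k−1): e.g. R·CC = RCC.
So term 8 is CCRCCRCCCCRCC·RCCCCRCCCCRCCRCCCCRCC.

CCRCCRCCCCRCCRCCCCRCCCCRCCRCCCCRCC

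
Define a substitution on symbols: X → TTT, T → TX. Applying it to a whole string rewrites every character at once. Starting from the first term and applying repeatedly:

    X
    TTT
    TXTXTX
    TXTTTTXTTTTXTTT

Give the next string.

Rewriting the 15 symbols of TXTTTTXTTTTXTTT one by one yields TX TTT TX TX TX TX TTT TX TX TX TX TTT TX TX TX; concatenated:

TXTTTTXTXTXTXTTTTXTXTXTXTTTTXTXTX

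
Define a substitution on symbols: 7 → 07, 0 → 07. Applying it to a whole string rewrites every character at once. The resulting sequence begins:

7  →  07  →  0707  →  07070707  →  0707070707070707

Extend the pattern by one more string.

07070707070707070707070707070707

Applying the rule to each of the 16 symbols of 0707070707070707 gives the pieces 07 07 07 07 07 07 07 07 07 07 07 07 07 07 07 07, which concatenate to the answer.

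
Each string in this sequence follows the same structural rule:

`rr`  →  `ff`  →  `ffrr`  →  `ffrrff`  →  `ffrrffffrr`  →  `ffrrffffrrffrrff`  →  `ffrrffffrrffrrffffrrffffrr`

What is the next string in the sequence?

ffrrffffrrffrrffffrrffffrrffrrffffrrffrrff

Each term (from the third on) is the previous term followed by the one before it: term 3 = ff·rr = ffrr.
So term 8 is ffrrffffrrffrrffffrrffffrr·ffrrffffrrffrrff.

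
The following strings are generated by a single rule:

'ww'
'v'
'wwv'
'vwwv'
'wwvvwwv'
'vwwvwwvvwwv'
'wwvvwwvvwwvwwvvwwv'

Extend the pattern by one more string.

vwwvwwvvwwvwwvvwwvvwwvwwvvwwv

Each term (from the third on) is the two preceding terms concatenated in order: term 3 = ww·v = wwv.
The next term joins vwwvwwvvwwv and wwvvwwvvwwvwwvvwwv.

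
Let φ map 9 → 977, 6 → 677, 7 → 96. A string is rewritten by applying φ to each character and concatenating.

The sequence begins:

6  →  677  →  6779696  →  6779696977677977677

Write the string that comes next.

67796969776779776779779696677969697796966779696

φ(6779696977677977677) expands symbol-by-symbol to 677 96 96 977 677 977 677 977 96 96 677 96 96 977 96 96 677 96 96; joining the 19 pieces gives the next term.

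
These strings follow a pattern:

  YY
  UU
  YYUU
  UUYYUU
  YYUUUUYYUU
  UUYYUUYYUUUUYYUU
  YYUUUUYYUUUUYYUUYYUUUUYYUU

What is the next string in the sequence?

From term 3 onward, concatenate the second-to-last term with the last: YY·UU = YYUU, UU·YYUU = UUYYUU, …
So term 8 is UUYYUUYYUUUUYYUU·YYUUUUYYUUUUYYUUYYUUUUYYUU.

UUYYUUYYUUUUYYUUYYUUUUYYUUUUYYUUYYUUUUYYUU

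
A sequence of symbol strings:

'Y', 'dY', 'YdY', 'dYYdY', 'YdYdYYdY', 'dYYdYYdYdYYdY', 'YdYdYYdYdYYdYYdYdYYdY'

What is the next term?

dYYdYYdYdYYdYYdYdYYdYdYYdYYdYdYYdY

From term 3 onward, concatenate the second-to-last term with the last: Y·dY = YdY, dY·YdY = dYYdY, …
So term 8 is dYYdYYdYdYYdY·YdYdYYdYdYYdYYdYdYYdY.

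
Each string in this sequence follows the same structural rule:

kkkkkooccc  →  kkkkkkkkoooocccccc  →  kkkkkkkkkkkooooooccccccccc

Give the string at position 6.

Term n consists of 3n+2 k's, followed by 2n o's, followed by 3n c's (n = 1, 2, …).
For term 6, n = 6, so the run lengths are 20, 12, 18.

kkkkkkkkkkkkkkkkkkkkoooooooooooocccccccccccccccccc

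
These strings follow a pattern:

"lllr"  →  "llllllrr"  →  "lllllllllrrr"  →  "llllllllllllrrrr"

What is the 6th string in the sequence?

llllllllllllllllllrrrrrr

Term n consists of 3n l's, followed by n r's (n = 1, 2, …).
For term 6, n = 6, so the run lengths are 18, 6.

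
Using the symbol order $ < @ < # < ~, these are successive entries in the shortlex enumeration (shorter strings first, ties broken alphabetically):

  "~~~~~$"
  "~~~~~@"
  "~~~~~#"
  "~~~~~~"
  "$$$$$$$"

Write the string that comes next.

$$$$$$@

Find the rightmost character of $$$$$$$ below ~, bump it to the next letter, and reset everything to its right to $.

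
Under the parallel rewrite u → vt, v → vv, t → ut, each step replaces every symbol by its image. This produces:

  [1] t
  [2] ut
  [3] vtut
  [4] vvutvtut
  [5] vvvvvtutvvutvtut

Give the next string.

vvvvvvvvvvutvtutvvvvvtutvvutvtut

Applying the rule to each of the 16 symbols of vvvvvtutvvutvtut gives the pieces vv vv vv vv vv ut vt ut vv vv vt ut vv ut vt ut, which concatenate to the answer.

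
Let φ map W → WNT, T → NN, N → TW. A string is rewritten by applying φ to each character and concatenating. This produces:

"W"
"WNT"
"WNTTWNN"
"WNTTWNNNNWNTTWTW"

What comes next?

φ(WNTTWNNNNWNTTWTW) expands symbol-by-symbol to WNT TW NN NN WNT TW TW TW TW WNT TW NN NN WNT NN WNT; joining the 16 pieces gives the next term.

WNTTWNNNNWNTTWTWTWTWWNTTWNNNNWNTNNWNT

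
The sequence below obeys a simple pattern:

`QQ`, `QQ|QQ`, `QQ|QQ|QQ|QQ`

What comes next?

Every step duplicates the string with '|' between the halves.
Doubling QQ|QQ|QQ|QQ with '|' between the halves:

QQ|QQ|QQ|QQ|QQ|QQ|QQ|QQ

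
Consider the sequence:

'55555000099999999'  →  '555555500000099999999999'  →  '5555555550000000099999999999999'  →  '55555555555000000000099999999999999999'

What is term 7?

55555555555555555000000000000000099999999999999999999999999

Reading off run lengths: 5 runs 5, 7, 9, 11; 0 runs 4, 6, 8, 10; 9 runs 8, 11, 14, 17 — each is linear in n, where the shown terms are n = 2, 3, 4, 5.
For term 7, n = 8, so the run lengths are 17, 16, 26.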